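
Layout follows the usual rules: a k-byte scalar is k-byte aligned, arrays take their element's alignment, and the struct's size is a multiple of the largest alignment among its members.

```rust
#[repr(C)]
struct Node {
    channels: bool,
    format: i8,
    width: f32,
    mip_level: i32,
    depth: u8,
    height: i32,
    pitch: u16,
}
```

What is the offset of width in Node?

4

channels at 0 (size 1, align 1) → ends 1
format at 1 (size 1, align 1) → ends 2
pad 2 to align 4 for width
width at 4 (size 4, align 4) → ends 8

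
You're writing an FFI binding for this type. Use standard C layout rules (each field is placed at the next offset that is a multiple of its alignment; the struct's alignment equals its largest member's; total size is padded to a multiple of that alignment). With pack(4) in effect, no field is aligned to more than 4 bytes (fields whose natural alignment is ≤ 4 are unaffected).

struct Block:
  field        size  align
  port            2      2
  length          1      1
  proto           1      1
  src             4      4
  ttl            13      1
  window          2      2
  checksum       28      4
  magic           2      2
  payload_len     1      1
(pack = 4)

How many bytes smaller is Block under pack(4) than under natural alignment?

natural layout:
  @0: port [2B, align 2] → 2
  @2: length [1B, align 1] → 3
  @3: proto [1B, align 1] → 4
  @4: src [4B, align 4] → 8
  @8: ttl [13B, align 1] → 21
  +1 pad (align 2)
  @22: window [2B, align 2] → 24
  @24: checksum [28B, align 4] → 52
  @52: magic [2B, align 2] → 54
  @54: payload_len [1B, align 1] → 55
  +1 tail pad (align 4)
  size 56, align 4
packed(4) layout:
  @0: port [2B, align 2] → 2
  @2: length [1B, align 1] → 3
  @3: proto [1B, align 1] → 4
  @4: src [4B, align 4] → 8
  @8: ttl [13B, align 1] → 21
  +1 pad (align 2)
  @22: window [2B, align 2] → 24
  @24: checksum [28B, align 4] → 52
  @52: magic [2B, align 2] → 54
  @54: payload_len [1B, align 1] → 55
  +1 tail pad (align 4)
  size 56, align 4
56 − 56 = 0

0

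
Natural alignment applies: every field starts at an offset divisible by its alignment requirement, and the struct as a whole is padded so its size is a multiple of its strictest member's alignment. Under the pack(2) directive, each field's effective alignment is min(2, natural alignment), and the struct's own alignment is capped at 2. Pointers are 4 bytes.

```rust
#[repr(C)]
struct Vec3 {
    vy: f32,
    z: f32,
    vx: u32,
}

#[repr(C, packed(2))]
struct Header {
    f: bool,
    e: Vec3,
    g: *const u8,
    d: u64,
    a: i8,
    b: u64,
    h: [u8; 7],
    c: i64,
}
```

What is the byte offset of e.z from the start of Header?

Vec3: 0..4  vy  (4B, 4-aligned); 4..8  z  (4B, 4-aligned); 8..12  vx  (4B, 4-aligned); sizeof = 12, alignof = 4
0..1  f  (1B, 1-aligned)
1..2  -- padding (1B)
2..14  e  (12B, 2-aligned)
within Vec3: z at 4
2 + 4 = 6

6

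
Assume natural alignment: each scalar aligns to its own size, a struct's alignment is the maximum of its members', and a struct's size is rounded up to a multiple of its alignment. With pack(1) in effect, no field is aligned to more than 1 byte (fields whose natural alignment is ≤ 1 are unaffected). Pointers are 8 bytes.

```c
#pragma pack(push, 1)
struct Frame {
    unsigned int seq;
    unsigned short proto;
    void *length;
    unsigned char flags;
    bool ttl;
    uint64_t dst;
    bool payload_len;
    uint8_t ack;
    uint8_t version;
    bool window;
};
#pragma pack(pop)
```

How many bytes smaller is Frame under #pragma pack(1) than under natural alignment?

natural layout:
  0..4  seq  (4B, 4-aligned)
  4..6  proto  (2B, 2-aligned)
  6..8  -- padding (2B)
  8..16  length  (8B, 8-aligned)
  16..17  flags  (1B, 1-aligned)
  17..18  ttl  (1B, 1-aligned)
  18..24  -- padding (6B)
  24..32  dst  (8B, 8-aligned)
  32..33  payload_len  (1B, 1-aligned)
  33..34  ack  (1B, 1-aligned)
  34..35  version  (1B, 1-aligned)
  35..36  window  (1B, 1-aligned)
  36..40  -- tail padding (4B)
  sizeof = 40, alignof = 8
packed(1) layout:
  0..4  seq  (4B, 1-aligned)
  4..6  proto  (2B, 1-aligned)
  6..14  length  (8B, 1-aligned)
  14..15  flags  (1B, 1-aligned)
  15..16  ttl  (1B, 1-aligned)
  16..24  dst  (8B, 1-aligned)
  24..25  payload_len  (1B, 1-aligned)
  25..26  ack  (1B, 1-aligned)
  26..27  version  (1B, 1-aligned)
  27..28  window  (1B, 1-aligned)
  sizeof = 28, alignof = 1
40 − 28 = 12

12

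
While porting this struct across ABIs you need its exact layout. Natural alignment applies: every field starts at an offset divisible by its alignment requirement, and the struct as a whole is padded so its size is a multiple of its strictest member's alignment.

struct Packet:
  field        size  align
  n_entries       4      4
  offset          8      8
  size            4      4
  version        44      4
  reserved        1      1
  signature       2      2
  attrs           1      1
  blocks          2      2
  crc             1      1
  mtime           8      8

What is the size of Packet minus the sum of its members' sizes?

13

@0: n_entries [4B, align 4] → 4
+4 pad (align 8)
@8: offset [8B, align 8] → 16
@16: size [4B, align 4] → 20
@20: version [44B, align 4] → 64
@64: reserved [1B, align 1] → 65
+1 pad (align 2)
@66: signature [2B, align 2] → 68
@68: attrs [1B, align 1] → 69
+1 pad (align 2)
@70: blocks [2B, align 2] → 72
@72: crc [1B, align 1] → 73
+7 pad (align 8)
@80: mtime [8B, align 8] → 88
size 88, align 8
data bytes 75, size 88 → padding 13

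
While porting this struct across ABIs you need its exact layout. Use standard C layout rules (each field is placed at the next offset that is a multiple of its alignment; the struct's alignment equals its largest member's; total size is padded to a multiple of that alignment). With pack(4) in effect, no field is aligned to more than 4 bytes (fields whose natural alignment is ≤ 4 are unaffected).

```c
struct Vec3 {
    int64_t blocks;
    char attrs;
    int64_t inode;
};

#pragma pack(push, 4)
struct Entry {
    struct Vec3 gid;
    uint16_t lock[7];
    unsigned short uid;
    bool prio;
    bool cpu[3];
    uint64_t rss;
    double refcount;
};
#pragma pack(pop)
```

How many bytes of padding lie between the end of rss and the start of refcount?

Vec3: @0: blocks [8B, align 8] → 8; @8: attrs [1B, align 1] → 9; +7 pad (align 8); @16: inode [8B, align 8] → 24; size 24, align 8
@0: gid [24B, align 4] → 24
@24: lock [14B, align 2] → 38
@38: uid [2B, align 2] → 40
@40: prio [1B, align 1] → 41
@41: cpu [3B, align 1] → 44
@44: rss [8B, align 4] → 52
@52: refcount [8B, align 4] → 60

0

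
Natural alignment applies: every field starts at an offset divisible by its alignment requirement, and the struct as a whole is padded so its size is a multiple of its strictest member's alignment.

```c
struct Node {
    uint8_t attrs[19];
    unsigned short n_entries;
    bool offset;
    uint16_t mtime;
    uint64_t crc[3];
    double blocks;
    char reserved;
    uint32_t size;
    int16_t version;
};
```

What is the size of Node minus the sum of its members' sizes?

17

attrs at 0 (size 19, align 1) → ends 19
pad 1 to align 2 for n_entries
n_entries at 20 (size 2, align 2) → ends 22
offset at 22 (size 1, align 1) → ends 23
pad 1 to align 2 for mtime
mtime at 24 (size 2, align 2) → ends 26
pad 6 to align 8 for crc
crc at 32 (size 24, align 8) → ends 56
blocks at 56 (size 8, align 8) → ends 64
reserved at 64 (size 1, align 1) → ends 65
pad 3 to align 4 for size
size at 68 (size 4, align 4) → ends 72
version at 72 (size 2, align 2) → ends 74
tail pad 6 to reach multiple of 8
total 80 bytes, alignment 8
data bytes 63, size 80 → padding 17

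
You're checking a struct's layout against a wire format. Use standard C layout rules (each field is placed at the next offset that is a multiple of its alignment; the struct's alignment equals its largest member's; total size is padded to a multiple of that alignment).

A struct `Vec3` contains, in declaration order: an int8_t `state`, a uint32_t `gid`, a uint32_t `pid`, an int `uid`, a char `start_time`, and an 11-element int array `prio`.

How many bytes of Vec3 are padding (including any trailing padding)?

6

state at 0 (size 1, align 1) → ends 1
pad 3 to align 4 for gid
gid at 4 (size 4, align 4) → ends 8
pid at 8 (size 4, align 4) → ends 12
uid at 12 (size 4, align 4) → ends 16
start_time at 16 (size 1, align 1) → ends 17
pad 3 to align 4 for prio
prio at 20 (size 44, align 4) → ends 64
total 64 bytes, alignment 4
data bytes 58, size 64 → padding 6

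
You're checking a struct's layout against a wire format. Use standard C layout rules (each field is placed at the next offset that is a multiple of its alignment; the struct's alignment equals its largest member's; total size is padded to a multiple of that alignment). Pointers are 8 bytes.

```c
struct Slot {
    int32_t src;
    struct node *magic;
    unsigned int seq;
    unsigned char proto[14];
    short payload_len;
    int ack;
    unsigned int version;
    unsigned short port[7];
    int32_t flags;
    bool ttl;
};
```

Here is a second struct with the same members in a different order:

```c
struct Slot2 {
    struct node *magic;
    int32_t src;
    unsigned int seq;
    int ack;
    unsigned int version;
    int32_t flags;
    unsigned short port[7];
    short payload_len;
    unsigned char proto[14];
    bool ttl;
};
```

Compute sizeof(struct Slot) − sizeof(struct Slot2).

8

@0: src [4B, align 4] → 4
+4 pad (align 8)
@8: magic [8B, align 8] → 16
@16: seq [4B, align 4] → 20
@20: proto [14B, align 1] → 34
@34: payload_len [2B, align 2] → 36
@36: ack [4B, align 4] → 40
@40: version [4B, align 4] → 44
@44: port [14B, align 2] → 58
+2 pad (align 4)
@60: flags [4B, align 4] → 64
@64: ttl [1B, align 1] → 65
+7 tail pad (align 8)
size 72, align 8
— Slot2 —
@0: magic [8B, align 8] → 8
@8: src [4B, align 4] → 12
@12: seq [4B, align 4] → 16
@16: ack [4B, align 4] → 20
@20: version [4B, align 4] → 24
@24: flags [4B, align 4] → 28
@28: port [14B, align 2] → 42
@42: payload_len [2B, align 2] → 44
@44: proto [14B, align 1] → 58
@58: ttl [1B, align 1] → 59
+5 tail pad (align 8)
size 64, align 8
72 − 64 = 8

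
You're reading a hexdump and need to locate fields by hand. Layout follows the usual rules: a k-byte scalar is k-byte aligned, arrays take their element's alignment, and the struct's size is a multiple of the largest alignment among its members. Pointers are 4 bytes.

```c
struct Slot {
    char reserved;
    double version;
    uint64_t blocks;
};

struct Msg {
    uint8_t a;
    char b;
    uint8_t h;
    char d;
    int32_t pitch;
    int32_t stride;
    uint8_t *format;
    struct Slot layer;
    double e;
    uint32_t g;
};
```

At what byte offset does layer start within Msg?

Slot: reserved at 0 (size 1, align 1) → ends 1; pad 7 to align 8 for version; version at 8 (size 8, align 8) → ends 16; blocks at 16 (size 8, align 8) → ends 24; total 24 bytes, alignment 8
a at 0 (size 1, align 1) → ends 1
b at 1 (size 1, align 1) → ends 2
h at 2 (size 1, align 1) → ends 3
d at 3 (size 1, align 1) → ends 4
pitch at 4 (size 4, align 4) → ends 8
stride at 8 (size 4, align 4) → ends 12
format at 12 (size 4, align 4) → ends 16
layer at 16 (size 24, align 8) → ends 40

16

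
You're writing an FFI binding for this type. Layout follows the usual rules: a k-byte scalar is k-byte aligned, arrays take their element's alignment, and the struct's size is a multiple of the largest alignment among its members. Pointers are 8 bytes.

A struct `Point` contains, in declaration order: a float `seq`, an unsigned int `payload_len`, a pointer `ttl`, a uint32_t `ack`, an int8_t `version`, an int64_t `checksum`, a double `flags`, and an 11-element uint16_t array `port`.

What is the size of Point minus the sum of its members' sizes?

5

seq at 0 (size 4, align 4) → ends 4
payload_len at 4 (size 4, align 4) → ends 8
ttl at 8 (size 8, align 8) → ends 16
ack at 16 (size 4, align 4) → ends 20
version at 20 (size 1, align 1) → ends 21
pad 3 to align 8 for checksum
checksum at 24 (size 8, align 8) → ends 32
flags at 32 (size 8, align 8) → ends 40
port at 40 (size 22, align 2) → ends 62
tail pad 2 to reach multiple of 8
total 64 bytes, alignment 8
data bytes 59, size 64 → padding 5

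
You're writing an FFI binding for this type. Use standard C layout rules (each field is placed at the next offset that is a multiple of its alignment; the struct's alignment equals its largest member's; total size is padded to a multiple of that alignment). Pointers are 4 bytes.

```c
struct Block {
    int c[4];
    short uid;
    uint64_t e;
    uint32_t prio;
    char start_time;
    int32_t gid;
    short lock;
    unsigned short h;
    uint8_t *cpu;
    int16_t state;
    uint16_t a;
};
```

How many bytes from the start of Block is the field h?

46

c at 0 (size 16, align 4) → ends 16
uid at 16 (size 2, align 2) → ends 18
pad 6 to align 8 for e
e at 24 (size 8, align 8) → ends 32
prio at 32 (size 4, align 4) → ends 36
start_time at 36 (size 1, align 1) → ends 37
pad 3 to align 4 for gid
gid at 40 (size 4, align 4) → ends 44
lock at 44 (size 2, align 2) → ends 46
h at 46 (size 2, align 2) → ends 48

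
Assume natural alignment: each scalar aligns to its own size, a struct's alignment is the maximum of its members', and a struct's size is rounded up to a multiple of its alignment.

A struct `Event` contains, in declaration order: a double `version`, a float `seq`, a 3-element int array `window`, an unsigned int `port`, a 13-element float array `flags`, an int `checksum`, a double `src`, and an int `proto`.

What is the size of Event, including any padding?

version at 0 (size 8, align 8) → ends 8
seq at 8 (size 4, align 4) → ends 12
window at 12 (size 12, align 4) → ends 24
port at 24 (size 4, align 4) → ends 28
flags at 28 (size 52, align 4) → ends 80
checksum at 80 (size 4, align 4) → ends 84
pad 4 to align 8 for src
src at 88 (size 8, align 8) → ends 96
proto at 96 (size 4, align 4) → ends 100
tail pad 4 to reach multiple of 8
total 104 bytes, alignment 8

104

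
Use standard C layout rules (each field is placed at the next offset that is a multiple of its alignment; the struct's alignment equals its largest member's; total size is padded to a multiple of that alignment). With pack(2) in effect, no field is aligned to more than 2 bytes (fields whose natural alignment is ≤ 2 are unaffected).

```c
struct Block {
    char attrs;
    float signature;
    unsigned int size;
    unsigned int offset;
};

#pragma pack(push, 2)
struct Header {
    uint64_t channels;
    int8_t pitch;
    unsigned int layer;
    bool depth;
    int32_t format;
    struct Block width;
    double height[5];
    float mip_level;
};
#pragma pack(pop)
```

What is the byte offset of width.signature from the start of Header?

Block: attrs at 0 (size 1, align 1) → ends 1; pad 3 to align 4 for signature; signature at 4 (size 4, align 4) → ends 8; size at 8 (size 4, align 4) → ends 12; offset at 12 (size 4, align 4) → ends 16; total 16 bytes, alignment 4
channels at 0 (size 8, align 2) → ends 8
pitch at 8 (size 1, align 1) → ends 9
pad 1 to align 2 for layer
layer at 10 (size 4, align 2) → ends 14
depth at 14 (size 1, align 1) → ends 15
pad 1 to align 2 for format
format at 16 (size 4, align 2) → ends 20
width at 20 (size 16, align 2) → ends 36
within Block: signature at 4
20 + 4 = 24

24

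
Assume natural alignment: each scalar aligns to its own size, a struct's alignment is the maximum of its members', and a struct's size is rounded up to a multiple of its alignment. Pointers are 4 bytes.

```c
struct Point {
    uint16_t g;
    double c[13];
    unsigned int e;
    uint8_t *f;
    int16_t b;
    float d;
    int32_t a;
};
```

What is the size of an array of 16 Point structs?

@0: g [2B, align 2] → 2
+6 pad (align 8)
@8: c [104B, align 8] → 112
@112: e [4B, align 4] → 116
@116: f [4B, align 4] → 120
@120: b [2B, align 2] → 122
+2 pad (align 4)
@124: d [4B, align 4] → 128
@128: a [4B, align 4] → 132
+4 tail pad (align 8)
size 136, align 8
array of 16: 16 × 136 = 2176

2176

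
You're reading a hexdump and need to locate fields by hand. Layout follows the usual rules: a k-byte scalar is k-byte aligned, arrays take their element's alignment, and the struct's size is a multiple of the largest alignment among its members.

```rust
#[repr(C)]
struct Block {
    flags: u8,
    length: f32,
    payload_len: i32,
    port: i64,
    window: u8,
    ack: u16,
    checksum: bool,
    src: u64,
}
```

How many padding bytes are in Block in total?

11

0..1  flags  (1B, 1-aligned)
1..4  -- padding (3B)
4..8  length  (4B, 4-aligned)
8..12  payload_len  (4B, 4-aligned)
12..16  -- padding (4B)
16..24  port  (8B, 8-aligned)
24..25  window  (1B, 1-aligned)
25..26  -- padding (1B)
26..28  ack  (2B, 2-aligned)
28..29  checksum  (1B, 1-aligned)
29..32  -- padding (3B)
32..40  src  (8B, 8-aligned)
sizeof = 40, alignof = 8
data bytes 29, size 40 → padding 11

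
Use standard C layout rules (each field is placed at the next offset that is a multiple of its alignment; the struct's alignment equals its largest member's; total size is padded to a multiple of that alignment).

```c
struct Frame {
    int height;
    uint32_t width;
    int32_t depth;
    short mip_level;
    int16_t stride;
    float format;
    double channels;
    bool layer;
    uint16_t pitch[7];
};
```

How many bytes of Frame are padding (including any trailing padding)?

height at 0 (size 4, align 4) → ends 4
width at 4 (size 4, align 4) → ends 8
depth at 8 (size 4, align 4) → ends 12
mip_level at 12 (size 2, align 2) → ends 14
stride at 14 (size 2, align 2) → ends 16
format at 16 (size 4, align 4) → ends 20
pad 4 to align 8 for channels
channels at 24 (size 8, align 8) → ends 32
layer at 32 (size 1, align 1) → ends 33
pad 1 to align 2 for pitch
pitch at 34 (size 14, align 2) → ends 48
total 48 bytes, alignment 8
data bytes 43, size 48 → padding 5

5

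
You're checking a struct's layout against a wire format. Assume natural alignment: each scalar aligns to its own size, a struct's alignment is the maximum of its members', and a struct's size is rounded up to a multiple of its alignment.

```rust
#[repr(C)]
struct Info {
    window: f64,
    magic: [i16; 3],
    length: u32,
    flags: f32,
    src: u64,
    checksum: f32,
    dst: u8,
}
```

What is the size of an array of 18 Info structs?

720

0..8  window  (8B, 8-aligned)
8..14  magic  (6B, 2-aligned)
14..16  -- padding (2B)
16..20  length  (4B, 4-aligned)
20..24  flags  (4B, 4-aligned)
24..32  src  (8B, 8-aligned)
32..36  checksum  (4B, 4-aligned)
36..37  dst  (1B, 1-aligned)
37..40  -- tail padding (3B)
sizeof = 40, alignof = 8
array of 18: 18 × 40 = 720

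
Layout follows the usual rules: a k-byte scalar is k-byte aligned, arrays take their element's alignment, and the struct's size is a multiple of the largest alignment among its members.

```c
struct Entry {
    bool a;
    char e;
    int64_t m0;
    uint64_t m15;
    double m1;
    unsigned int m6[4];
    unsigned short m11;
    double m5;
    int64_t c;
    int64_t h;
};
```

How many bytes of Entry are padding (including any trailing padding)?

12

a at 0 (size 1, align 1) → ends 1
e at 1 (size 1, align 1) → ends 2
pad 6 to align 8 for m0
m0 at 8 (size 8, align 8) → ends 16
m15 at 16 (size 8, align 8) → ends 24
m1 at 24 (size 8, align 8) → ends 32
m6 at 32 (size 16, align 4) → ends 48
m11 at 48 (size 2, align 2) → ends 50
pad 6 to align 8 for m5
m5 at 56 (size 8, align 8) → ends 64
c at 64 (size 8, align 8) → ends 72
h at 72 (size 8, align 8) → ends 80
total 80 bytes, alignment 8
data bytes 68, size 80 → padding 12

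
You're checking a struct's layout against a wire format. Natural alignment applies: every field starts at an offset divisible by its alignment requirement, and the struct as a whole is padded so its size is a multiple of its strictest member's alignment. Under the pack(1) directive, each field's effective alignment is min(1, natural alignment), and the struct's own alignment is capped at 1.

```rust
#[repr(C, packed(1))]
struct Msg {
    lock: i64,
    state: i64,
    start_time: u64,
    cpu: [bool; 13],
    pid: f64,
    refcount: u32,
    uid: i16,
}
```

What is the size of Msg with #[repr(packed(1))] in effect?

lock at 0 (size 8, align 1) → ends 8
state at 8 (size 8, align 1) → ends 16
start_time at 16 (size 8, align 1) → ends 24
cpu at 24 (size 13, align 1) → ends 37
pid at 37 (size 8, align 1) → ends 45
refcount at 45 (size 4, align 1) → ends 49
uid at 49 (size 2, align 1) → ends 51
total 51 bytes, alignment 1

51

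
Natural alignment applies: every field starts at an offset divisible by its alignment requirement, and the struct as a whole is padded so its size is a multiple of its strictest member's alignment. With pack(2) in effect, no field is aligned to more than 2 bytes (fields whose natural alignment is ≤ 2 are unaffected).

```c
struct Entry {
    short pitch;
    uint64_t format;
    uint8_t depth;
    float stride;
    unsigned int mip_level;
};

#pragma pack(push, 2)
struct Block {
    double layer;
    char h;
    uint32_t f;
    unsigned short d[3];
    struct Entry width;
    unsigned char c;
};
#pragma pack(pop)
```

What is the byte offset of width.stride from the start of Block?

Entry: @0: pitch [2B, align 2] → 2; +6 pad (align 8); @8: format [8B, align 8] → 16; @16: depth [1B, align 1] → 17; +3 pad (align 4); @20: stride [4B, align 4] → 24; @24: mip_level [4B, align 4] → 28; +4 tail pad (align 8); size 32, align 8
@0: layer [8B, align 2] → 8
@8: h [1B, align 1] → 9
+1 pad (align 2)
@10: f [4B, align 2] → 14
@14: d [6B, align 2] → 20
@20: width [32B, align 2] → 52
within Entry: stride at 20
20 + 20 = 40

40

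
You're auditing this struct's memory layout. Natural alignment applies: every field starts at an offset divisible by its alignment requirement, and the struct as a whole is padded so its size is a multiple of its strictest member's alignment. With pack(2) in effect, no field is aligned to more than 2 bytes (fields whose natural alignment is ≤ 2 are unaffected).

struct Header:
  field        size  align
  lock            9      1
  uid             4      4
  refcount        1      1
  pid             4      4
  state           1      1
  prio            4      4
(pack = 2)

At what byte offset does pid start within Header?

16

lock at 0 (size 9, align 1) → ends 9
pad 1 to align 2 for uid
uid at 10 (size 4, align 2) → ends 14
refcount at 14 (size 1, align 1) → ends 15
pad 1 to align 2 for pid
pid at 16 (size 4, align 2) → ends 20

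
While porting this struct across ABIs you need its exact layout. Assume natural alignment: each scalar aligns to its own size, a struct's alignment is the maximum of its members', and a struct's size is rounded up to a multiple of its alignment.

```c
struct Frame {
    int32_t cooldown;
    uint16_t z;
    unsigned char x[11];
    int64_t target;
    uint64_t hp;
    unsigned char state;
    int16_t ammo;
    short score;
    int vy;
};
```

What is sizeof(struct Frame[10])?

0..4  cooldown  (4B, 4-aligned)
4..6  z  (2B, 2-aligned)
6..17  x  (11B, 1-aligned)
17..24  -- padding (7B)
24..32  target  (8B, 8-aligned)
32..40  hp  (8B, 8-aligned)
40..41  state  (1B, 1-aligned)
41..42  -- padding (1B)
42..44  ammo  (2B, 2-aligned)
44..46  score  (2B, 2-aligned)
46..48  -- padding (2B)
48..52  vy  (4B, 4-aligned)
52..56  -- tail padding (4B)
sizeof = 56, alignof = 8
array of 10: 10 × 56 = 560

560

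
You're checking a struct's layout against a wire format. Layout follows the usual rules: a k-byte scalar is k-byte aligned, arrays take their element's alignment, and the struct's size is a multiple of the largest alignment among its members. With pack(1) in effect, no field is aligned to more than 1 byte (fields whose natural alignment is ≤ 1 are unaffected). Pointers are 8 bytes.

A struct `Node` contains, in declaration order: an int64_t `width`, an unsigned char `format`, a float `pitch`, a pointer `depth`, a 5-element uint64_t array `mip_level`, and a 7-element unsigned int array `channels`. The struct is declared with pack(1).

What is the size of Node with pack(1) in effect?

89

width at 0 (size 8, align 1) → ends 8
format at 8 (size 1, align 1) → ends 9
pitch at 9 (size 4, align 1) → ends 13
depth at 13 (size 8, align 1) → ends 21
mip_level at 21 (size 40, align 1) → ends 61
channels at 61 (size 28, align 1) → ends 89
total 89 bytes, alignment 1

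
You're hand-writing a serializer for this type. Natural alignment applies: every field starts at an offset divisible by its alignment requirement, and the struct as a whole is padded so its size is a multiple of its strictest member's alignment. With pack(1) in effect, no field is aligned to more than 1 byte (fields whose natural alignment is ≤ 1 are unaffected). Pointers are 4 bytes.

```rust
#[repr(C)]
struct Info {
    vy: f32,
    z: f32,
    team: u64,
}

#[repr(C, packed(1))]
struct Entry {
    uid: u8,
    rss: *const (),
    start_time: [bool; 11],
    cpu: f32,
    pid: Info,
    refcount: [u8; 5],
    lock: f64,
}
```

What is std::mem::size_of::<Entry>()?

Info: @0: vy [4B, align 4] → 4; @4: z [4B, align 4] → 8; @8: team [8B, align 8] → 16; size 16, align 8
@0: uid [1B, align 1] → 1
@1: rss [4B, align 1] → 5
@5: start_time [11B, align 1] → 16
@16: cpu [4B, align 1] → 20
@20: pid [16B, align 1] → 36
@36: refcount [5B, align 1] → 41
@41: lock [8B, align 1] → 49
size 49, align 1

49 bytes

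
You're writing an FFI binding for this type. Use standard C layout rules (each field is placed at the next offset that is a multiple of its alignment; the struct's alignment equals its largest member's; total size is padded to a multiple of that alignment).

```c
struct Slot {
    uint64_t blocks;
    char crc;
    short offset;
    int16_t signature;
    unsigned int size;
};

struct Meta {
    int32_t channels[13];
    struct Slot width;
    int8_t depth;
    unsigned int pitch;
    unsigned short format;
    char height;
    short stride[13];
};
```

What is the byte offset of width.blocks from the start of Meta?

Slot: 0..8  blocks  (8B, 8-aligned); 8..9  crc  (1B, 1-aligned); 9..10  -- padding (1B); 10..12  offset  (2B, 2-aligned); 12..14  signature  (2B, 2-aligned); 14..16  -- padding (2B); 16..20  size  (4B, 4-aligned); 20..24  -- tail padding (4B); sizeof = 24, alignof = 8
0..52  channels  (52B, 4-aligned)
52..56  -- padding (4B)
56..80  width  (24B, 8-aligned)
within Slot: blocks at 0
56 + 0 = 56

56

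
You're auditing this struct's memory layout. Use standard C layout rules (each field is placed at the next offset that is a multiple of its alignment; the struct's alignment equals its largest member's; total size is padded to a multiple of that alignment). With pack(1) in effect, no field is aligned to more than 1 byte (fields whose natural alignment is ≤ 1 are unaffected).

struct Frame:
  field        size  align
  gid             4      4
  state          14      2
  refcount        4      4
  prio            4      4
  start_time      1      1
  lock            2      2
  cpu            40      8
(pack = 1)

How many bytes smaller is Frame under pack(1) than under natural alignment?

3

natural layout:
  0..4  gid  (4B, 4-aligned)
  4..18  state  (14B, 2-aligned)
  18..20  -- padding (2B)
  20..24  refcount  (4B, 4-aligned)
  24..28  prio  (4B, 4-aligned)
  28..29  start_time  (1B, 1-aligned)
  29..30  -- padding (1B)
  30..32  lock  (2B, 2-aligned)
  32..72  cpu  (40B, 8-aligned)
  sizeof = 72, alignof = 8
packed(1) layout:
  0..4  gid  (4B, 1-aligned)
  4..18  state  (14B, 1-aligned)
  18..22  refcount  (4B, 1-aligned)
  22..26  prio  (4B, 1-aligned)
  26..27  start_time  (1B, 1-aligned)
  27..29  lock  (2B, 1-aligned)
  29..69  cpu  (40B, 1-aligned)
  sizeof = 69, alignof = 1
72 − 69 = 3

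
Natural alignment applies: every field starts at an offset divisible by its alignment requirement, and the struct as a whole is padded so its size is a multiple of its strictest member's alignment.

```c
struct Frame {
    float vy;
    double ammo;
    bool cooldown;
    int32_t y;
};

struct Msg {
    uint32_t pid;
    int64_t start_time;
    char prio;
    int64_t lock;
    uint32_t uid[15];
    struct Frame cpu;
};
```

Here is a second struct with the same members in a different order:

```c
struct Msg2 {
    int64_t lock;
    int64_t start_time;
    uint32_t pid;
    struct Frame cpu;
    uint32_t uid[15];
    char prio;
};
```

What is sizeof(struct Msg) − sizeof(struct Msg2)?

8

Frame: 0..4  vy  (4B, 4-aligned); 4..8  -- padding (4B); 8..16  ammo  (8B, 8-aligned); 16..17  cooldown  (1B, 1-aligned); 17..20  -- padding (3B); 20..24  y  (4B, 4-aligned); sizeof = 24, alignof = 8
0..4  pid  (4B, 4-aligned)
4..8  -- padding (4B)
8..16  start_time  (8B, 8-aligned)
16..17  prio  (1B, 1-aligned)
17..24  -- padding (7B)
24..32  lock  (8B, 8-aligned)
32..92  uid  (60B, 4-aligned)
92..96  -- padding (4B)
96..120  cpu  (24B, 8-aligned)
sizeof = 120, alignof = 8
— Msg2 —
0..8  lock  (8B, 8-aligned)
8..16  start_time  (8B, 8-aligned)
16..20  pid  (4B, 4-aligned)
20..24  -- padding (4B)
24..48  cpu  (24B, 8-aligned)
48..108  uid  (60B, 4-aligned)
108..109  prio  (1B, 1-aligned)
109..112  -- tail padding (3B)
sizeof = 112, alignof = 8
120 − 112 = 8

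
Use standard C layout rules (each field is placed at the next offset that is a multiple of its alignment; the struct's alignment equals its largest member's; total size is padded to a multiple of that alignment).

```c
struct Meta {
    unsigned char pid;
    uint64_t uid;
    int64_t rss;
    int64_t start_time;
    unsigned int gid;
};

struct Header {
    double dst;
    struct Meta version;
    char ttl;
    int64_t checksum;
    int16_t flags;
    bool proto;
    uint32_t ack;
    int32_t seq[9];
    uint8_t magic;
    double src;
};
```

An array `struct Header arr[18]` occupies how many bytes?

2160

Meta: pid at 0 (size 1, align 1) → ends 1; pad 7 to align 8 for uid; uid at 8 (size 8, align 8) → ends 16; rss at 16 (size 8, align 8) → ends 24; start_time at 24 (size 8, align 8) → ends 32; gid at 32 (size 4, align 4) → ends 36; tail pad 4 to reach multiple of 8; total 40 bytes, alignment 8
dst at 0 (size 8, align 8) → ends 8
version at 8 (size 40, align 8) → ends 48
ttl at 48 (size 1, align 1) → ends 49
pad 7 to align 8 for checksum
checksum at 56 (size 8, align 8) → ends 64
flags at 64 (size 2, align 2) → ends 66
proto at 66 (size 1, align 1) → ends 67
pad 1 to align 4 for ack
ack at 68 (size 4, align 4) → ends 72
seq at 72 (size 36, align 4) → ends 108
magic at 108 (size 1, align 1) → ends 109
pad 3 to align 8 for src
src at 112 (size 8, align 8) → ends 120
total 120 bytes, alignment 8
array of 18: 18 × 120 = 2160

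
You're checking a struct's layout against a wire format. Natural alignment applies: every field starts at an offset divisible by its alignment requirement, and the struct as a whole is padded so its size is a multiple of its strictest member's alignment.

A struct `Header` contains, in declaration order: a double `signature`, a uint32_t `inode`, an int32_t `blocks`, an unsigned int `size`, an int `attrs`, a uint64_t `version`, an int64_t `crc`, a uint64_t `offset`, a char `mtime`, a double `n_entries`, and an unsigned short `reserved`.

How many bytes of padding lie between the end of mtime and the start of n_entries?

@0: signature [8B, align 8] → 8
@8: inode [4B, align 4] → 12
@12: blocks [4B, align 4] → 16
@16: size [4B, align 4] → 20
@20: attrs [4B, align 4] → 24
@24: version [8B, align 8] → 32
@32: crc [8B, align 8] → 40
@40: offset [8B, align 8] → 48
@48: mtime [1B, align 1] → 49
+7 pad (align 8)
@56: n_entries [8B, align 8] → 64

7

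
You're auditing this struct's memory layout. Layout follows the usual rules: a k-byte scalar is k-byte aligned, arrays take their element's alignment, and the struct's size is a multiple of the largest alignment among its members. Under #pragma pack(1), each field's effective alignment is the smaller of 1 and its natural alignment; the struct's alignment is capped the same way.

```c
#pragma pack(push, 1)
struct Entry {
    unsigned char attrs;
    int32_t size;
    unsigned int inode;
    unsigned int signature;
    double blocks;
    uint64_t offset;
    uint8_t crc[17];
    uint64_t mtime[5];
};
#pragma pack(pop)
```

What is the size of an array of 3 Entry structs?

attrs at 0 (size 1, align 1) → ends 1
size at 1 (size 4, align 1) → ends 5
inode at 5 (size 4, align 1) → ends 9
signature at 9 (size 4, align 1) → ends 13
blocks at 13 (size 8, align 1) → ends 21
offset at 21 (size 8, align 1) → ends 29
crc at 29 (size 17, align 1) → ends 46
mtime at 46 (size 40, align 1) → ends 86
total 86 bytes, alignment 1
array of 3: 3 × 86 = 258

258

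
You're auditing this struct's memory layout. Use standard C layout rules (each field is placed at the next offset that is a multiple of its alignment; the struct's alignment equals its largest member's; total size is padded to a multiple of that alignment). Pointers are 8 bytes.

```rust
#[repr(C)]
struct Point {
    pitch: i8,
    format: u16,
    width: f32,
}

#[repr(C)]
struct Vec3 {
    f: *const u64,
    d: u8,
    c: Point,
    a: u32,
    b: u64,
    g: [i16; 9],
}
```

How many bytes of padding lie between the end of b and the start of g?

Point: @0: pitch [1B, align 1] → 1; +1 pad (align 2); @2: format [2B, align 2] → 4; @4: width [4B, align 4] → 8; size 8, align 4
@0: f [8B, align 8] → 8
@8: d [1B, align 1] → 9
+3 pad (align 4)
@12: c [8B, align 4] → 20
@20: a [4B, align 4] → 24
@24: b [8B, align 8] → 32
@32: g [18B, align 2] → 50

0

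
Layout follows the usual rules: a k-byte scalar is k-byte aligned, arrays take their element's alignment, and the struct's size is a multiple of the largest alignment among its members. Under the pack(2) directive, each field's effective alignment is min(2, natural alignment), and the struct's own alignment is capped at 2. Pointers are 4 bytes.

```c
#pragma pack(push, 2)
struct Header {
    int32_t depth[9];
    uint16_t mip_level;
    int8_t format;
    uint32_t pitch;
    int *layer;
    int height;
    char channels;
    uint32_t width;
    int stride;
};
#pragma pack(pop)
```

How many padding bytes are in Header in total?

2

@0: depth [36B, align 2] → 36
@36: mip_level [2B, align 2] → 38
@38: format [1B, align 1] → 39
+1 pad (align 2)
@40: pitch [4B, align 2] → 44
@44: layer [4B, align 2] → 48
@48: height [4B, align 2] → 52
@52: channels [1B, align 1] → 53
+1 pad (align 2)
@54: width [4B, align 2] → 58
@58: stride [4B, align 2] → 62
size 62, align 2
data bytes 60, size 62 → padding 2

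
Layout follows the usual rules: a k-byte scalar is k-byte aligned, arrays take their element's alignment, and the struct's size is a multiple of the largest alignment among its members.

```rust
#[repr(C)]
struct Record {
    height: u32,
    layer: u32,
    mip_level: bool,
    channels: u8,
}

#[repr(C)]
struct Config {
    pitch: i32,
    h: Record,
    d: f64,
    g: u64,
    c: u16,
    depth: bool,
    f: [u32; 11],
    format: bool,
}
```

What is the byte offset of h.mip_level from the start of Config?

Record: 0..4  height  (4B, 4-aligned); 4..8  layer  (4B, 4-aligned); 8..9  mip_level  (1B, 1-aligned); 9..10  channels  (1B, 1-aligned); 10..12  -- tail padding (2B); sizeof = 12, alignof = 4
0..4  pitch  (4B, 4-aligned)
4..16  h  (12B, 4-aligned)
within Record: mip_level at 8
4 + 8 = 12

12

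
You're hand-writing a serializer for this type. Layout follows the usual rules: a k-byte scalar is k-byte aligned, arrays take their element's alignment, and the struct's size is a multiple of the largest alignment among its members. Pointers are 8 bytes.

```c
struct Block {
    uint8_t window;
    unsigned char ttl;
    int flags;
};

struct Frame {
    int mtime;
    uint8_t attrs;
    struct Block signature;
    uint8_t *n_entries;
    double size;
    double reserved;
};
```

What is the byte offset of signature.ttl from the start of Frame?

Block: window at 0 (size 1, align 1) → ends 1; ttl at 1 (size 1, align 1) → ends 2; pad 2 to align 4 for flags; flags at 4 (size 4, align 4) → ends 8; total 8 bytes, alignment 4
mtime at 0 (size 4, align 4) → ends 4
attrs at 4 (size 1, align 1) → ends 5
pad 3 to align 4 for signature
signature at 8 (size 8, align 4) → ends 16
within Block: ttl at 1
8 + 1 = 9

9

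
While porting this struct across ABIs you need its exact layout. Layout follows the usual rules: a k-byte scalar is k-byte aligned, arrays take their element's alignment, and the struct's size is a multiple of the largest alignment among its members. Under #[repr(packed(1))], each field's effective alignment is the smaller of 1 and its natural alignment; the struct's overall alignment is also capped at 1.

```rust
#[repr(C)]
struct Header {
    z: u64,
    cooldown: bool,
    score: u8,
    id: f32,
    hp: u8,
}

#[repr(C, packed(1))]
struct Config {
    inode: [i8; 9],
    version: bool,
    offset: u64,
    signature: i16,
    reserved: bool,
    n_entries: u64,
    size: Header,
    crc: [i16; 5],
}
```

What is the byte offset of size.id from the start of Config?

41

Header: @0: z [8B, align 8] → 8; @8: cooldown [1B, align 1] → 9; @9: score [1B, align 1] → 10; +2 pad (align 4); @12: id [4B, align 4] → 16; @16: hp [1B, align 1] → 17; +7 tail pad (align 8); size 24, align 8
@0: inode [9B, align 1] → 9
@9: version [1B, align 1] → 10
@10: offset [8B, align 1] → 18
@18: signature [2B, align 1] → 20
@20: reserved [1B, align 1] → 21
@21: n_entries [8B, align 1] → 29
@29: size [24B, align 1] → 53
within Header: id at 12
29 + 12 = 41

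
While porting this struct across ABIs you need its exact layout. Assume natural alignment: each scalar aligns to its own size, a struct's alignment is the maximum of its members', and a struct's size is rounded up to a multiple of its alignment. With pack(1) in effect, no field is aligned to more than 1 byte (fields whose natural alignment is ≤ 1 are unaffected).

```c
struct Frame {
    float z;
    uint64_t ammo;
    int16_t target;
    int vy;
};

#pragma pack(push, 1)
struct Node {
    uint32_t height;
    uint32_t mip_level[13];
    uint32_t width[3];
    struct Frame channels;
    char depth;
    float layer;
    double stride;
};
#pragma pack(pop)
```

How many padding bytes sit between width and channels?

0

Frame: 0..4  z  (4B, 4-aligned); 4..8  -- padding (4B); 8..16  ammo  (8B, 8-aligned); 16..18  target  (2B, 2-aligned); 18..20  -- padding (2B); 20..24  vy  (4B, 4-aligned); sizeof = 24, alignof = 8
0..4  height  (4B, 1-aligned)
4..56  mip_level  (52B, 1-aligned)
56..68  width  (12B, 1-aligned)
68..92  channels  (24B, 1-aligned)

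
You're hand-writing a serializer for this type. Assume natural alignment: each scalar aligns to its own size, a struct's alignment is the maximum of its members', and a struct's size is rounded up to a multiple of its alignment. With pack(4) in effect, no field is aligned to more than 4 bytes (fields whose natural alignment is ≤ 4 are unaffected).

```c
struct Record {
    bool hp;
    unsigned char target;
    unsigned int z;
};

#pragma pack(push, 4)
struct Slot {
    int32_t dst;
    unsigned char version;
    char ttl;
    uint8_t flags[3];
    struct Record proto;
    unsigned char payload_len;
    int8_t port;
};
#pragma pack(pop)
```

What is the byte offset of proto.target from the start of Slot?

13

Record: hp at 0 (size 1, align 1) → ends 1; target at 1 (size 1, align 1) → ends 2; pad 2 to align 4 for z; z at 4 (size 4, align 4) → ends 8; total 8 bytes, alignment 4
dst at 0 (size 4, align 4) → ends 4
version at 4 (size 1, align 1) → ends 5
ttl at 5 (size 1, align 1) → ends 6
flags at 6 (size 3, align 1) → ends 9
pad 3 to align 4 for proto
proto at 12 (size 8, align 4) → ends 20
within Record: target at 1
12 + 1 = 13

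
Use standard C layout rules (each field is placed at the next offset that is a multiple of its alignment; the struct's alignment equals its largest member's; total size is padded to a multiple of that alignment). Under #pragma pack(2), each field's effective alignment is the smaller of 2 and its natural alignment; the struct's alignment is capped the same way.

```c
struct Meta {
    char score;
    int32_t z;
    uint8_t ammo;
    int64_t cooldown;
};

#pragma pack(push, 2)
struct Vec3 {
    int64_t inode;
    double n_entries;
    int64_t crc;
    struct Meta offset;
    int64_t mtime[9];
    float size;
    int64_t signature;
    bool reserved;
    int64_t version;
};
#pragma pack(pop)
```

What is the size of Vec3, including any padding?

142

Meta: 0..1  score  (1B, 1-aligned); 1..4  -- padding (3B); 4..8  z  (4B, 4-aligned); 8..9  ammo  (1B, 1-aligned); 9..16  -- padding (7B); 16..24  cooldown  (8B, 8-aligned); sizeof = 24, alignof = 8
0..8  inode  (8B, 2-aligned)
8..16  n_entries  (8B, 2-aligned)
16..24  crc  (8B, 2-aligned)
24..48  offset  (24B, 2-aligned)
48..120  mtime  (72B, 2-aligned)
120..124  size  (4B, 2-aligned)
124..132  signature  (8B, 2-aligned)
132..133  reserved  (1B, 1-aligned)
133..134  -- padding (1B)
134..142  version  (8B, 2-aligned)
sizeof = 142, alignof = 2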